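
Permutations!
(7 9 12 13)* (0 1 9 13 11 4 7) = [1, 9, 2, 3, 7, 5, 6, 13, 8, 12, 10, 4, 11, 0] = (0 1 9 12 11 4 7 13)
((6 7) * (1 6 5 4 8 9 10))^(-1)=(1 10 9 8 4 5 7 6)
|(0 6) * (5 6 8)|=4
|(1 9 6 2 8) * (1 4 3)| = 7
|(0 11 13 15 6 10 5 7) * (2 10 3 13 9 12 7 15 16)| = |(0 11 9 12 7)(2 10 5 15 6 3 13 16)| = 40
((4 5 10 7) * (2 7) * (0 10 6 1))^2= (0 2 4 6)(1 10 7 5)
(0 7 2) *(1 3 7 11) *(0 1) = (0 11)(1 3 7 2) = [11, 3, 1, 7, 4, 5, 6, 2, 8, 9, 10, 0]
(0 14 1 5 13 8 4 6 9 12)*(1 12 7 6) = [14, 5, 2, 3, 1, 13, 9, 6, 4, 7, 10, 11, 0, 8, 12] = (0 14 12)(1 5 13 8 4)(6 9 7)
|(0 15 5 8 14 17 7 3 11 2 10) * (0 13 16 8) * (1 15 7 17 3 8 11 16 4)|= 14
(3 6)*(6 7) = (3 7 6) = [0, 1, 2, 7, 4, 5, 3, 6]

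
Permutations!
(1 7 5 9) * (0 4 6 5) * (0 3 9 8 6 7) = (0 4 7 3 9 1)(5 8 6) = [4, 0, 2, 9, 7, 8, 5, 3, 6, 1]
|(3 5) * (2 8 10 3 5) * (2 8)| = |(3 8 10)| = 3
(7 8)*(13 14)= (7 8)(13 14)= [0, 1, 2, 3, 4, 5, 6, 8, 7, 9, 10, 11, 12, 14, 13]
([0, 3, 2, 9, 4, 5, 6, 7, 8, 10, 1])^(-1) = (1 10 9 3)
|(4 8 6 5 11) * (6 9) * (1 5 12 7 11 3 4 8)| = 12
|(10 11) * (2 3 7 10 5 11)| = |(2 3 7 10)(5 11)| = 4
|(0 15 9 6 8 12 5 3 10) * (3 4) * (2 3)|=|(0 15 9 6 8 12 5 4 2 3 10)|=11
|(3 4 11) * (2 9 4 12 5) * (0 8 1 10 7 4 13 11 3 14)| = 14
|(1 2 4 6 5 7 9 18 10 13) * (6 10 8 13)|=|(1 2 4 10 6 5 7 9 18 8 13)|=11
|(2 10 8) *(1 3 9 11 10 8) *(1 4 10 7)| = |(1 3 9 11 7)(2 8)(4 10)| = 10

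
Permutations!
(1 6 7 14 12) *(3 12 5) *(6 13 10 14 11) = (1 13 10 14 5 3 12)(6 7 11) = [0, 13, 2, 12, 4, 3, 7, 11, 8, 9, 14, 6, 1, 10, 5]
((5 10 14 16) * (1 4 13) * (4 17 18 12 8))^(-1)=((1 17 18 12 8 4 13)(5 10 14 16))^(-1)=(1 13 4 8 12 18 17)(5 16 14 10)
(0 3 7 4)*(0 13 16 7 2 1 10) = (0 3 2 1 10)(4 13 16 7) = [3, 10, 1, 2, 13, 5, 6, 4, 8, 9, 0, 11, 12, 16, 14, 15, 7]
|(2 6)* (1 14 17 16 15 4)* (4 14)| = 4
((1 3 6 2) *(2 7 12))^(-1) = ((1 3 6 7 12 2))^(-1) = (1 2 12 7 6 3)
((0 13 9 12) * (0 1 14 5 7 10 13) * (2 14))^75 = (1 5 13)(2 7 9)(10 12 14)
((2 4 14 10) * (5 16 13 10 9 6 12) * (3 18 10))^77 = (2 12 18 9 13 4 5 10 6 3 14 16)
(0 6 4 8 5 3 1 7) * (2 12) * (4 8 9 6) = (0 4 9 6 8 5 3 1 7)(2 12) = [4, 7, 12, 1, 9, 3, 8, 0, 5, 6, 10, 11, 2]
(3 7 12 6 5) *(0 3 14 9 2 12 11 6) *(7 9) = (0 3 9 2 12)(5 14 7 11 6) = [3, 1, 12, 9, 4, 14, 5, 11, 8, 2, 10, 6, 0, 13, 7]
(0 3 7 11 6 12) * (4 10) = (0 3 7 11 6 12)(4 10) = [3, 1, 2, 7, 10, 5, 12, 11, 8, 9, 4, 6, 0]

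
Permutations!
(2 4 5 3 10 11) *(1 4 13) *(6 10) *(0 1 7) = (0 1 4 5 3 6 10 11 2 13 7) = [1, 4, 13, 6, 5, 3, 10, 0, 8, 9, 11, 2, 12, 7]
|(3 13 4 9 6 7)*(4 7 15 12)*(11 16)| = |(3 13 7)(4 9 6 15 12)(11 16)| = 30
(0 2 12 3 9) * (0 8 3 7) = (0 2 12 7)(3 9 8) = [2, 1, 12, 9, 4, 5, 6, 0, 3, 8, 10, 11, 7]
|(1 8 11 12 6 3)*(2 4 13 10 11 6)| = 12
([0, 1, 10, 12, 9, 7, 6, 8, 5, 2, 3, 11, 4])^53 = (2 9 4 12 3 10)(5 8 7)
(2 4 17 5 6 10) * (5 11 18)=(2 4 17 11 18 5 6 10)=[0, 1, 4, 3, 17, 6, 10, 7, 8, 9, 2, 18, 12, 13, 14, 15, 16, 11, 5]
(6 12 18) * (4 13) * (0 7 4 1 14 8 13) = (0 7 4)(1 14 8 13)(6 12 18) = [7, 14, 2, 3, 0, 5, 12, 4, 13, 9, 10, 11, 18, 1, 8, 15, 16, 17, 6]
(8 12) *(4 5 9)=(4 5 9)(8 12)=[0, 1, 2, 3, 5, 9, 6, 7, 12, 4, 10, 11, 8]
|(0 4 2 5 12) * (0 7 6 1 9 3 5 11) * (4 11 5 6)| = |(0 11)(1 9 3 6)(2 5 12 7 4)| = 20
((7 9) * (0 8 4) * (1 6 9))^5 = (0 4 8)(1 6 9 7)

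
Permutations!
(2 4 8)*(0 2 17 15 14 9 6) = (0 2 4 8 17 15 14 9 6) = [2, 1, 4, 3, 8, 5, 0, 7, 17, 6, 10, 11, 12, 13, 9, 14, 16, 15]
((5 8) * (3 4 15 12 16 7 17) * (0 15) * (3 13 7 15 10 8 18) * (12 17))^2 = (0 8 18 4 10 5 3)(7 16 17)(12 15 13)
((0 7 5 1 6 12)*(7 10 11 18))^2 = (0 11 7 1 12 10 18 5 6)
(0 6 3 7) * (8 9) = (0 6 3 7)(8 9) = [6, 1, 2, 7, 4, 5, 3, 0, 9, 8]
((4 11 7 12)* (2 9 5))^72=(12)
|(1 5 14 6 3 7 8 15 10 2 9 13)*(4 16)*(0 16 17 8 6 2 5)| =39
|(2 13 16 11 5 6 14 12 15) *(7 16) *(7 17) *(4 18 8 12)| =|(2 13 17 7 16 11 5 6 14 4 18 8 12 15)| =14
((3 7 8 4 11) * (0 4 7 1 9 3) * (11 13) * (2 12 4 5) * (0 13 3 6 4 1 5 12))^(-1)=(0 2 5 3 4 6 9 1 12)(7 8)(11 13)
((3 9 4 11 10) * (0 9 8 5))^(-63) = ((0 9 4 11 10 3 8 5))^(-63) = (0 9 4 11 10 3 8 5)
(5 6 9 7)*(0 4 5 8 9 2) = (0 4 5 6 2)(7 8 9) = [4, 1, 0, 3, 5, 6, 2, 8, 9, 7]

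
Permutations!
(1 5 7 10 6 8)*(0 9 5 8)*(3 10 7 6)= (0 9 5 6)(1 8)(3 10)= [9, 8, 2, 10, 4, 6, 0, 7, 1, 5, 3]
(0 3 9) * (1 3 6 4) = (0 6 4 1 3 9) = [6, 3, 2, 9, 1, 5, 4, 7, 8, 0]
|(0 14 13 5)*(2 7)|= 4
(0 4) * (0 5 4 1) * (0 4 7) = (0 1 4 5 7) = [1, 4, 2, 3, 5, 7, 6, 0]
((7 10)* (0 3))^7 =(0 3)(7 10)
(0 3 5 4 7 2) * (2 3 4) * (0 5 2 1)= [4, 0, 5, 2, 7, 1, 6, 3]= (0 4 7 3 2 5 1)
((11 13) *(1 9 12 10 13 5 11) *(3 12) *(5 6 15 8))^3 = ((1 9 3 12 10 13)(5 11 6 15 8))^3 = (1 12)(3 13)(5 15 11 8 6)(9 10)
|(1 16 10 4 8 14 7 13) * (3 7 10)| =20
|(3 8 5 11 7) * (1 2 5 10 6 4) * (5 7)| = |(1 2 7 3 8 10 6 4)(5 11)| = 8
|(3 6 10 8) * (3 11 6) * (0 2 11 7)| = |(0 2 11 6 10 8 7)| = 7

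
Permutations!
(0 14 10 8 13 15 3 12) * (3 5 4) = (0 14 10 8 13 15 5 4 3 12) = [14, 1, 2, 12, 3, 4, 6, 7, 13, 9, 8, 11, 0, 15, 10, 5]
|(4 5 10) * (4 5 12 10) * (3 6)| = |(3 6)(4 12 10 5)| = 4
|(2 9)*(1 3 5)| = 6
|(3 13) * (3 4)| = |(3 13 4)| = 3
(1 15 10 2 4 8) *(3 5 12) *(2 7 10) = (1 15 2 4 8)(3 5 12)(7 10) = [0, 15, 4, 5, 8, 12, 6, 10, 1, 9, 7, 11, 3, 13, 14, 2]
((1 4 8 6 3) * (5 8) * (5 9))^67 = ((1 4 9 5 8 6 3))^67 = (1 8 4 6 9 3 5)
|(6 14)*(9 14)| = |(6 9 14)| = 3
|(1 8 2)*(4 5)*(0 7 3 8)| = 6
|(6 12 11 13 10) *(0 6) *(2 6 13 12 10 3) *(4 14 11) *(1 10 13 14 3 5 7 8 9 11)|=|(0 14 1 10)(2 6 13 5 7 8 9 11 12 4 3)|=44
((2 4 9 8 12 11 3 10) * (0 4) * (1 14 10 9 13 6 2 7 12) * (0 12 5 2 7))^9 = ((0 4 13 6 7 5 2 12 11 3 9 8 1 14 10))^9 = (0 3 6 1 2)(4 9 7 14 12)(5 10 11 13 8)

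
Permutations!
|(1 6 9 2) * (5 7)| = |(1 6 9 2)(5 7)| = 4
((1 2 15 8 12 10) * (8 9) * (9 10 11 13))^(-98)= (1 15)(2 10)(8 11 9 12 13)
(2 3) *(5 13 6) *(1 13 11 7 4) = (1 13 6 5 11 7 4)(2 3) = [0, 13, 3, 2, 1, 11, 5, 4, 8, 9, 10, 7, 12, 6]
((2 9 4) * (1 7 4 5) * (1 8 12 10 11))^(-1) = ((1 7 4 2 9 5 8 12 10 11))^(-1) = (1 11 10 12 8 5 9 2 4 7)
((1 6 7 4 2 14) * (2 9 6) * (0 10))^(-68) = (1 2 14)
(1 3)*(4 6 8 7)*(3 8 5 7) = [0, 8, 2, 1, 6, 7, 5, 4, 3] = (1 8 3)(4 6 5 7)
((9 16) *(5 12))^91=((5 12)(9 16))^91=(5 12)(9 16)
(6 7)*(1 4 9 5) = (1 4 9 5)(6 7) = [0, 4, 2, 3, 9, 1, 7, 6, 8, 5]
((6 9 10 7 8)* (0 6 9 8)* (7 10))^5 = ((10)(0 6 8 9 7))^5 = (10)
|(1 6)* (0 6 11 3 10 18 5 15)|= 9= |(0 6 1 11 3 10 18 5 15)|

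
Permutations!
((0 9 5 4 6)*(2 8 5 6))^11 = (0 6 9)(2 4 5 8)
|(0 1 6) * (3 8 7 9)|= 12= |(0 1 6)(3 8 7 9)|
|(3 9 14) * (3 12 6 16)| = 6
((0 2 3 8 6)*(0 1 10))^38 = ((0 2 3 8 6 1 10))^38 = (0 8 10 3 1 2 6)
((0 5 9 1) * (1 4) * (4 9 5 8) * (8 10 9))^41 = ((0 10 9 8 4 1))^41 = (0 1 4 8 9 10)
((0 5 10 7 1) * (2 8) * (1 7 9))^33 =((0 5 10 9 1)(2 8))^33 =(0 9 5 1 10)(2 8)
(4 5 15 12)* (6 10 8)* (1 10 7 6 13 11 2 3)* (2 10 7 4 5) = (1 7 6 4 2 3)(5 15 12)(8 13 11 10) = [0, 7, 3, 1, 2, 15, 4, 6, 13, 9, 8, 10, 5, 11, 14, 12]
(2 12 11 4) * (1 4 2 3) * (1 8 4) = (2 12 11)(3 8 4) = [0, 1, 12, 8, 3, 5, 6, 7, 4, 9, 10, 2, 11]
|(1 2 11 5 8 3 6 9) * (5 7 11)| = |(1 2 5 8 3 6 9)(7 11)| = 14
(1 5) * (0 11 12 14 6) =(0 11 12 14 6)(1 5) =[11, 5, 2, 3, 4, 1, 0, 7, 8, 9, 10, 12, 14, 13, 6]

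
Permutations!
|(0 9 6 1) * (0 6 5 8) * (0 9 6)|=3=|(0 6 1)(5 8 9)|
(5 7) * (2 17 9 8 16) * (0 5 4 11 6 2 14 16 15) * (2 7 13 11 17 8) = (0 5 13 11 6 7 4 17 9 2 8 15)(14 16) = [5, 1, 8, 3, 17, 13, 7, 4, 15, 2, 10, 6, 12, 11, 16, 0, 14, 9]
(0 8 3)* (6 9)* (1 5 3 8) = (0 1 5 3)(6 9) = [1, 5, 2, 0, 4, 3, 9, 7, 8, 6]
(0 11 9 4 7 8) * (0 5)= (0 11 9 4 7 8 5)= [11, 1, 2, 3, 7, 0, 6, 8, 5, 4, 10, 9]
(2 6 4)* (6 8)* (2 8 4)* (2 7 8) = (2 4)(6 7 8) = [0, 1, 4, 3, 2, 5, 7, 8, 6]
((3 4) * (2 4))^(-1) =(2 3 4)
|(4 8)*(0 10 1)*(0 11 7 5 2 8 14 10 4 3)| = |(0 4 14 10 1 11 7 5 2 8 3)| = 11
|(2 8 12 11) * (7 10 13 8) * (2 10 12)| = 7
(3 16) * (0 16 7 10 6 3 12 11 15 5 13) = (0 16 12 11 15 5 13)(3 7 10 6) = [16, 1, 2, 7, 4, 13, 3, 10, 8, 9, 6, 15, 11, 0, 14, 5, 12]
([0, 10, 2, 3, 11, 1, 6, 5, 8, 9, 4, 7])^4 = [0, 7, 2, 3, 1, 11, 6, 4, 8, 9, 5, 10]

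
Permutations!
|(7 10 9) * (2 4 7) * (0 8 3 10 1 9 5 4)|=|(0 8 3 10 5 4 7 1 9 2)|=10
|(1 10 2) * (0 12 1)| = 5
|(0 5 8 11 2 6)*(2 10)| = 7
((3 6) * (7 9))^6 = ((3 6)(7 9))^6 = (9)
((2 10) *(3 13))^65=((2 10)(3 13))^65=(2 10)(3 13)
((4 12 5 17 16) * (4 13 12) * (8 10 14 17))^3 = ((5 8 10 14 17 16 13 12))^3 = (5 14 13 8 17 12 10 16)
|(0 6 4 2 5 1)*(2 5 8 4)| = |(0 6 2 8 4 5 1)| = 7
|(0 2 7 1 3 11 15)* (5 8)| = 14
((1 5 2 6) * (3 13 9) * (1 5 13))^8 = ((1 13 9 3)(2 6 5))^8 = (13)(2 5 6)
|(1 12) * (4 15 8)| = |(1 12)(4 15 8)| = 6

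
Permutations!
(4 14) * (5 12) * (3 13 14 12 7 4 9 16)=(3 13 14 9 16)(4 12 5 7)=[0, 1, 2, 13, 12, 7, 6, 4, 8, 16, 10, 11, 5, 14, 9, 15, 3]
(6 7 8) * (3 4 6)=[0, 1, 2, 4, 6, 5, 7, 8, 3]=(3 4 6 7 8)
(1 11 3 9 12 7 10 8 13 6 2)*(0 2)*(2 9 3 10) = [9, 11, 1, 3, 4, 5, 0, 2, 13, 12, 8, 10, 7, 6] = (0 9 12 7 2 1 11 10 8 13 6)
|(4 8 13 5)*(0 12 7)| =|(0 12 7)(4 8 13 5)| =12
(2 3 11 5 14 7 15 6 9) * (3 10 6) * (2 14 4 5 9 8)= [0, 1, 10, 11, 5, 4, 8, 15, 2, 14, 6, 9, 12, 13, 7, 3]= (2 10 6 8)(3 11 9 14 7 15)(4 5)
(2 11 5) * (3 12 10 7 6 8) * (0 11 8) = [11, 1, 8, 12, 4, 2, 0, 6, 3, 9, 7, 5, 10] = (0 11 5 2 8 3 12 10 7 6)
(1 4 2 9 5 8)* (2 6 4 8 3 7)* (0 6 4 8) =(0 6 8 1)(2 9 5 3 7) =[6, 0, 9, 7, 4, 3, 8, 2, 1, 5]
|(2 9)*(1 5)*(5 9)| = 4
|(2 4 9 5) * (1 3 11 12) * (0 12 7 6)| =|(0 12 1 3 11 7 6)(2 4 9 5)| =28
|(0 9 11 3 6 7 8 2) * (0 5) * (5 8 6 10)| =6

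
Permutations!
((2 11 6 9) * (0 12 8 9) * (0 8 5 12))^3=(2 8 11 9 6)(5 12)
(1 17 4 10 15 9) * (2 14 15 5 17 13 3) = (1 13 3 2 14 15 9)(4 10 5 17) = [0, 13, 14, 2, 10, 17, 6, 7, 8, 1, 5, 11, 12, 3, 15, 9, 16, 4]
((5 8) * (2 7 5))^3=((2 7 5 8))^3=(2 8 5 7)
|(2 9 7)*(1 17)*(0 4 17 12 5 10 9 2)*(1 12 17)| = |(0 4 1 17 12 5 10 9 7)| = 9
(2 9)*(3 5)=[0, 1, 9, 5, 4, 3, 6, 7, 8, 2]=(2 9)(3 5)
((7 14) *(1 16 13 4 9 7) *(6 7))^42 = (1 13 9 7)(4 6 14 16)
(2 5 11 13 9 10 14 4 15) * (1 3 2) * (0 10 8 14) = (0 10)(1 3 2 5 11 13 9 8 14 4 15) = [10, 3, 5, 2, 15, 11, 6, 7, 14, 8, 0, 13, 12, 9, 4, 1]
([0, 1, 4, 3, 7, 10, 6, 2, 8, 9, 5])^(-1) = [0, 1, 7, 3, 2, 10, 6, 4, 8, 9, 5]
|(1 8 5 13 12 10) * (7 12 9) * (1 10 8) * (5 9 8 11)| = 7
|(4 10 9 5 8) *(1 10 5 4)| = |(1 10 9 4 5 8)| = 6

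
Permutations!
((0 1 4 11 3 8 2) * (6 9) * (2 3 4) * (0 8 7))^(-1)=(0 7 3 8 2 1)(4 11)(6 9)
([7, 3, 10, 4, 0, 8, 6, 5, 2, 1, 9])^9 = (0 4 3 1 9 10 2 8 5 7)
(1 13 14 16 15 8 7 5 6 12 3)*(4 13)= (1 4 13 14 16 15 8 7 5 6 12 3)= [0, 4, 2, 1, 13, 6, 12, 5, 7, 9, 10, 11, 3, 14, 16, 8, 15]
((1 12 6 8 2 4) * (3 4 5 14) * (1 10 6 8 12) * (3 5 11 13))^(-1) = (2 8 12 6 10 4 3 13 11)(5 14)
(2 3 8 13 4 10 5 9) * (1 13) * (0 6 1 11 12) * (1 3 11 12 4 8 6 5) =[5, 13, 11, 6, 10, 9, 3, 7, 12, 2, 1, 4, 0, 8] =(0 5 9 2 11 4 10 1 13 8 12)(3 6)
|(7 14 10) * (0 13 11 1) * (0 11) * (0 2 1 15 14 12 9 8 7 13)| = |(1 11 15 14 10 13 2)(7 12 9 8)| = 28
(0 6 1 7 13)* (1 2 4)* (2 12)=(0 6 12 2 4 1 7 13)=[6, 7, 4, 3, 1, 5, 12, 13, 8, 9, 10, 11, 2, 0]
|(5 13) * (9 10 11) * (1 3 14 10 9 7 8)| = 14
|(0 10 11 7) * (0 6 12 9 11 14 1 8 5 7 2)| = 12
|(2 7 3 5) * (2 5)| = 3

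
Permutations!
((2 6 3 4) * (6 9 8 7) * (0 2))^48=((0 2 9 8 7 6 3 4))^48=(9)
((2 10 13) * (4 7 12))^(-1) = ((2 10 13)(4 7 12))^(-1) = (2 13 10)(4 12 7)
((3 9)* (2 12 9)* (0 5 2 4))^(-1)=(0 4 3 9 12 2 5)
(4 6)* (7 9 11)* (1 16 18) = (1 16 18)(4 6)(7 9 11) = [0, 16, 2, 3, 6, 5, 4, 9, 8, 11, 10, 7, 12, 13, 14, 15, 18, 17, 1]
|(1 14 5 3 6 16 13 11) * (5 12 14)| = |(1 5 3 6 16 13 11)(12 14)| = 14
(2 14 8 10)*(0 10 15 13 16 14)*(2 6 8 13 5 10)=(0 2)(5 10 6 8 15)(13 16 14)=[2, 1, 0, 3, 4, 10, 8, 7, 15, 9, 6, 11, 12, 16, 13, 5, 14]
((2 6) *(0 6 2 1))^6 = ((0 6 1))^6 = (6)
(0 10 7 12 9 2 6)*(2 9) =(0 10 7 12 2 6) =[10, 1, 6, 3, 4, 5, 0, 12, 8, 9, 7, 11, 2]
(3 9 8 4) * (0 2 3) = (0 2 3 9 8 4) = [2, 1, 3, 9, 0, 5, 6, 7, 4, 8]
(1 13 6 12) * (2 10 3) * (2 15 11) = (1 13 6 12)(2 10 3 15 11) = [0, 13, 10, 15, 4, 5, 12, 7, 8, 9, 3, 2, 1, 6, 14, 11]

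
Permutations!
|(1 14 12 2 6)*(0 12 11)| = |(0 12 2 6 1 14 11)| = 7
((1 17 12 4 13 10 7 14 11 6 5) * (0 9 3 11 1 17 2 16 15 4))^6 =((0 9 3 11 6 5 17 12)(1 2 16 15 4 13 10 7 14))^6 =(0 17 6 3)(1 10 15)(2 7 4)(5 11 9 12)(13 16 14)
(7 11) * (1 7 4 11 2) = [0, 7, 1, 3, 11, 5, 6, 2, 8, 9, 10, 4] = (1 7 2)(4 11)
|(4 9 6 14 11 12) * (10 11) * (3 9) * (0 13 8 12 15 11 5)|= |(0 13 8 12 4 3 9 6 14 10 5)(11 15)|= 22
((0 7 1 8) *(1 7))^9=((0 1 8))^9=(8)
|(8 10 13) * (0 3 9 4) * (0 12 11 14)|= 21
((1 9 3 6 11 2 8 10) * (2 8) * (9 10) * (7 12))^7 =((1 10)(3 6 11 8 9)(7 12))^7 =(1 10)(3 11 9 6 8)(7 12)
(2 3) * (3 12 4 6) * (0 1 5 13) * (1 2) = (0 2 12 4 6 3 1 5 13) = [2, 5, 12, 1, 6, 13, 3, 7, 8, 9, 10, 11, 4, 0]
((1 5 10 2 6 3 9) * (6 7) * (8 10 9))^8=((1 5 9)(2 7 6 3 8 10))^8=(1 9 5)(2 6 8)(3 10 7)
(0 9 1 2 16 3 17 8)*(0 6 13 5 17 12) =(0 9 1 2 16 3 12)(5 17 8 6 13) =[9, 2, 16, 12, 4, 17, 13, 7, 6, 1, 10, 11, 0, 5, 14, 15, 3, 8]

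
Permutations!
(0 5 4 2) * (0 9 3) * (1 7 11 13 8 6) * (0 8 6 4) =(0 5)(1 7 11 13 6)(2 9 3 8 4) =[5, 7, 9, 8, 2, 0, 1, 11, 4, 3, 10, 13, 12, 6]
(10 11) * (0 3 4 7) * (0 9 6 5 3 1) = (0 1)(3 4 7 9 6 5)(10 11) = [1, 0, 2, 4, 7, 3, 5, 9, 8, 6, 11, 10]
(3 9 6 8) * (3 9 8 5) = (3 8 9 6 5) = [0, 1, 2, 8, 4, 3, 5, 7, 9, 6]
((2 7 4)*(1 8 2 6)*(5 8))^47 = (1 4 2 5 6 7 8)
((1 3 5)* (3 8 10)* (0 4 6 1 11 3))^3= ((0 4 6 1 8 10)(3 5 11))^3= (11)(0 1)(4 8)(6 10)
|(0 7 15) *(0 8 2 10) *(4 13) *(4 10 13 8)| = |(0 7 15 4 8 2 13 10)| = 8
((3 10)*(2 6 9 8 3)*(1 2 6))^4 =(3 8 9 6 10)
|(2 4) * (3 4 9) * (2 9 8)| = 6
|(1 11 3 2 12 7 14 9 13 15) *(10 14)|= |(1 11 3 2 12 7 10 14 9 13 15)|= 11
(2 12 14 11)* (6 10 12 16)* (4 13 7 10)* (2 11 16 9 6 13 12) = (2 9 6 4 12 14 16 13 7 10) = [0, 1, 9, 3, 12, 5, 4, 10, 8, 6, 2, 11, 14, 7, 16, 15, 13]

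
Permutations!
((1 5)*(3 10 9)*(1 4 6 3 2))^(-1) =((1 5 4 6 3 10 9 2))^(-1) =(1 2 9 10 3 6 4 5)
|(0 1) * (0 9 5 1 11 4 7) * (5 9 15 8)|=4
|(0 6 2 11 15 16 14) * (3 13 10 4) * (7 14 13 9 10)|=|(0 6 2 11 15 16 13 7 14)(3 9 10 4)|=36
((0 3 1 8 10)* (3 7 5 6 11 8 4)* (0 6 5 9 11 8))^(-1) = ((0 7 9 11)(1 4 3)(6 8 10))^(-1) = (0 11 9 7)(1 3 4)(6 10 8)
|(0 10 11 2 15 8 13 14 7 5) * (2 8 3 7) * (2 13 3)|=14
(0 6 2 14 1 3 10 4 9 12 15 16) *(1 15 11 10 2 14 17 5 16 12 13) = (0 6 14 15 12 11 10 4 9 13 1 3 2 17 5 16) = [6, 3, 17, 2, 9, 16, 14, 7, 8, 13, 4, 10, 11, 1, 15, 12, 0, 5]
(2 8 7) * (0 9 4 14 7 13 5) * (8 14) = (0 9 4 8 13 5)(2 14 7) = [9, 1, 14, 3, 8, 0, 6, 2, 13, 4, 10, 11, 12, 5, 7]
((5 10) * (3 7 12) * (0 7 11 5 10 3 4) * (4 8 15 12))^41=((0 7 4)(3 11 5)(8 15 12))^41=(0 4 7)(3 5 11)(8 12 15)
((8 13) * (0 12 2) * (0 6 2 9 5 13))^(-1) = (0 8 13 5 9 12)(2 6) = ((0 12 9 5 13 8)(2 6))^(-1)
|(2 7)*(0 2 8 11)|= |(0 2 7 8 11)|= 5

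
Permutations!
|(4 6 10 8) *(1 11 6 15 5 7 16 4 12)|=|(1 11 6 10 8 12)(4 15 5 7 16)|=30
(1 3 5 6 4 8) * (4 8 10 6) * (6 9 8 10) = (1 3 5 4 6 10 9 8) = [0, 3, 2, 5, 6, 4, 10, 7, 1, 8, 9]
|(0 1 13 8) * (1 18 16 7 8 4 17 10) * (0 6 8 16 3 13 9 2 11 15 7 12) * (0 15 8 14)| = |(0 18 3 13 4 17 10 1 9 2 11 8 6 14)(7 16 12 15)| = 28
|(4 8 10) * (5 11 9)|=3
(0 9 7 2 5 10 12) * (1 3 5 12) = [9, 3, 12, 5, 4, 10, 6, 2, 8, 7, 1, 11, 0] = (0 9 7 2 12)(1 3 5 10)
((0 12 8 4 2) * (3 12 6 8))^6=((0 6 8 4 2)(3 12))^6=(12)(0 6 8 4 2)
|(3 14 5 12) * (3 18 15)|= 6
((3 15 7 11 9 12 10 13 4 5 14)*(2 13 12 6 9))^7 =(2 7 3 5 13 11 15 14 4)(6 9)(10 12)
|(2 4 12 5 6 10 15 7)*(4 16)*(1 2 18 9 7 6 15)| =9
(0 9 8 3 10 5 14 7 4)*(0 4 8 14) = (0 9 14 7 8 3 10 5) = [9, 1, 2, 10, 4, 0, 6, 8, 3, 14, 5, 11, 12, 13, 7]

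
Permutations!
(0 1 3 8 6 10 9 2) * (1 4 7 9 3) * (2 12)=[4, 1, 0, 8, 7, 5, 10, 9, 6, 12, 3, 11, 2]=(0 4 7 9 12 2)(3 8 6 10)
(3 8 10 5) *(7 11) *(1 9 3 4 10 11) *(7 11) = (11)(1 9 3 8 7)(4 10 5) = [0, 9, 2, 8, 10, 4, 6, 1, 7, 3, 5, 11]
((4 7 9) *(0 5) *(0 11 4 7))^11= ((0 5 11 4)(7 9))^11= (0 4 11 5)(7 9)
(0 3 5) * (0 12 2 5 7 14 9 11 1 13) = [3, 13, 5, 7, 4, 12, 6, 14, 8, 11, 10, 1, 2, 0, 9] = (0 3 7 14 9 11 1 13)(2 5 12)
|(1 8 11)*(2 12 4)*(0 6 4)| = 15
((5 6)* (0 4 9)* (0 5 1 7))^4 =(0 6 4 1 9 7 5)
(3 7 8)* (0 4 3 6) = [4, 1, 2, 7, 3, 5, 0, 8, 6] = (0 4 3 7 8 6)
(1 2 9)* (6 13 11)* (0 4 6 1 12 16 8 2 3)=[4, 3, 9, 0, 6, 5, 13, 7, 2, 12, 10, 1, 16, 11, 14, 15, 8]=(0 4 6 13 11 1 3)(2 9 12 16 8)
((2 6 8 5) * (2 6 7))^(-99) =(8)(2 7)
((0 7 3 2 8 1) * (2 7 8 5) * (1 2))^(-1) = ((0 8 2 5 1)(3 7))^(-1) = (0 1 5 2 8)(3 7)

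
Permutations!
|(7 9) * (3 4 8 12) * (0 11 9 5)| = 20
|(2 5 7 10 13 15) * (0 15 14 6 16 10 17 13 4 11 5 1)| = |(0 15 2 1)(4 11 5 7 17 13 14 6 16 10)| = 20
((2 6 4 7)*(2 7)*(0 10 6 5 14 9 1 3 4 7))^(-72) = (1 14 2 3 9 5 4)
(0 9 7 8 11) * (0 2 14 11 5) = (0 9 7 8 5)(2 14 11) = [9, 1, 14, 3, 4, 0, 6, 8, 5, 7, 10, 2, 12, 13, 11]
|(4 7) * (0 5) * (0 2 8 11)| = 10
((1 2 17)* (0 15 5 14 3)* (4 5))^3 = ((0 15 4 5 14 3)(1 2 17))^3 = (17)(0 5)(3 4)(14 15)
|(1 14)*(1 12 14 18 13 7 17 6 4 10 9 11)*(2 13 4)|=30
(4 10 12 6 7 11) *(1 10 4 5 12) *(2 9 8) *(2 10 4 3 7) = (1 4 3 7 11 5 12 6 2 9 8 10) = [0, 4, 9, 7, 3, 12, 2, 11, 10, 8, 1, 5, 6]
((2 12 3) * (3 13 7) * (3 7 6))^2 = ((2 12 13 6 3))^2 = (2 13 3 12 6)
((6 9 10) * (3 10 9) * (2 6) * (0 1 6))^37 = (0 1 6 3 10 2)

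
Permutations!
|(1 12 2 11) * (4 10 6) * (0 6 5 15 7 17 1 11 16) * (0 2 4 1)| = |(0 6 1 12 4 10 5 15 7 17)(2 16)| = 10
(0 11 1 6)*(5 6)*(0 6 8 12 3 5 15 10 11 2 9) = [2, 15, 9, 5, 4, 8, 6, 7, 12, 0, 11, 1, 3, 13, 14, 10] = (0 2 9)(1 15 10 11)(3 5 8 12)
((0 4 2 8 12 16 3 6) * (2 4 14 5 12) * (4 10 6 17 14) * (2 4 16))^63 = ((0 16 3 17 14 5 12 2 8 4 10 6))^63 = (0 17 12 4)(2 10 16 14)(3 5 8 6)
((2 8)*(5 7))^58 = (8)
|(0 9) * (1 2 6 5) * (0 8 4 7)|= 20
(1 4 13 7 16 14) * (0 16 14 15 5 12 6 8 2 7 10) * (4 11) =[16, 11, 7, 3, 13, 12, 8, 14, 2, 9, 0, 4, 6, 10, 1, 5, 15] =(0 16 15 5 12 6 8 2 7 14 1 11 4 13 10)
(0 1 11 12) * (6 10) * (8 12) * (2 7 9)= (0 1 11 8 12)(2 7 9)(6 10)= [1, 11, 7, 3, 4, 5, 10, 9, 12, 2, 6, 8, 0]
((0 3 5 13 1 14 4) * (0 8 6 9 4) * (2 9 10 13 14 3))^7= (0 13 9 3 8 14 10 2 1 4 5 6)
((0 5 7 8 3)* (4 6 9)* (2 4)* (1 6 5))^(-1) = (0 3 8 7 5 4 2 9 6 1)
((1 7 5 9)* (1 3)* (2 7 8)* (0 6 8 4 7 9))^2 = ((0 6 8 2 9 3 1 4 7 5))^2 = (0 8 9 1 7)(2 3 4 5 6)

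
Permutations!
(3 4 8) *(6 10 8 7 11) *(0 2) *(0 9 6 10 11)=(0 2 9 6 11 10 8 3 4 7)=[2, 1, 9, 4, 7, 5, 11, 0, 3, 6, 8, 10]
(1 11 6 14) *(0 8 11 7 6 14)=(0 8 11 14 1 7 6)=[8, 7, 2, 3, 4, 5, 0, 6, 11, 9, 10, 14, 12, 13, 1]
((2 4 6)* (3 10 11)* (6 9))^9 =(11)(2 4 9 6) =((2 4 9 6)(3 10 11))^9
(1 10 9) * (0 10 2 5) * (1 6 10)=(0 1 2 5)(6 10 9)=[1, 2, 5, 3, 4, 0, 10, 7, 8, 6, 9]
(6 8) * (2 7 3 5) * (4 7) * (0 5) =(0 5 2 4 7 3)(6 8) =[5, 1, 4, 0, 7, 2, 8, 3, 6]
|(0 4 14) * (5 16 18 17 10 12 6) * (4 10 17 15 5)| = 12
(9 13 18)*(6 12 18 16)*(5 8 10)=[0, 1, 2, 3, 4, 8, 12, 7, 10, 13, 5, 11, 18, 16, 14, 15, 6, 17, 9]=(5 8 10)(6 12 18 9 13 16)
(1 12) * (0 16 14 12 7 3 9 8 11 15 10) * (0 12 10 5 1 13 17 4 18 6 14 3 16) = (1 7 16 3 9 8 11 15 5)(4 18 6 14 10 12 13 17) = [0, 7, 2, 9, 18, 1, 14, 16, 11, 8, 12, 15, 13, 17, 10, 5, 3, 4, 6]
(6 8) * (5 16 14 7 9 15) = (5 16 14 7 9 15)(6 8) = [0, 1, 2, 3, 4, 16, 8, 9, 6, 15, 10, 11, 12, 13, 7, 5, 14]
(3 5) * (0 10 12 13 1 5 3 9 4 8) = (0 10 12 13 1 5 9 4 8) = [10, 5, 2, 3, 8, 9, 6, 7, 0, 4, 12, 11, 13, 1]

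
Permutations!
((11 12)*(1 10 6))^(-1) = (1 6 10)(11 12)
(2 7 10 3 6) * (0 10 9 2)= (0 10 3 6)(2 7 9)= [10, 1, 7, 6, 4, 5, 0, 9, 8, 2, 3]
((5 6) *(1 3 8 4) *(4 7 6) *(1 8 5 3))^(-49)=((3 5 4 8 7 6))^(-49)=(3 6 7 8 4 5)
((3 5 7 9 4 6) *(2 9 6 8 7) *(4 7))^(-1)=((2 9 7 6 3 5)(4 8))^(-1)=(2 5 3 6 7 9)(4 8)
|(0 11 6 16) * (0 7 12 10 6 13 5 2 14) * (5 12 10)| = 28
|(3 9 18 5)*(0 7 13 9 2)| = 8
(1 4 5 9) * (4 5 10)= [0, 5, 2, 3, 10, 9, 6, 7, 8, 1, 4]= (1 5 9)(4 10)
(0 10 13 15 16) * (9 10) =[9, 1, 2, 3, 4, 5, 6, 7, 8, 10, 13, 11, 12, 15, 14, 16, 0] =(0 9 10 13 15 16)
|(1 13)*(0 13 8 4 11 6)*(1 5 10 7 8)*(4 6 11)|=7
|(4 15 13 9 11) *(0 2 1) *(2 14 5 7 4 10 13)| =|(0 14 5 7 4 15 2 1)(9 11 10 13)| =8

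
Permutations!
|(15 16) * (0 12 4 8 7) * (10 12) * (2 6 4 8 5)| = 20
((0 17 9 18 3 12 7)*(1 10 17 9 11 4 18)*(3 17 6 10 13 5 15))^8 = (18)(0 7 12 3 15 5 13 1 9) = ((0 9 1 13 5 15 3 12 7)(4 18 17 11)(6 10))^8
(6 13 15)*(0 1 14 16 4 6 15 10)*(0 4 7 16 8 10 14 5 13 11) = [1, 5, 2, 3, 6, 13, 11, 16, 10, 9, 4, 0, 12, 14, 8, 15, 7] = (0 1 5 13 14 8 10 4 6 11)(7 16)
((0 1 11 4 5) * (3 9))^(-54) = ((0 1 11 4 5)(3 9))^(-54) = (0 1 11 4 5)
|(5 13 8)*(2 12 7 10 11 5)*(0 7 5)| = 20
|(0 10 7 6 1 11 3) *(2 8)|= 14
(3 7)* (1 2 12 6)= (1 2 12 6)(3 7)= [0, 2, 12, 7, 4, 5, 1, 3, 8, 9, 10, 11, 6]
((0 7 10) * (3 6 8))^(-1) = (0 10 7)(3 8 6)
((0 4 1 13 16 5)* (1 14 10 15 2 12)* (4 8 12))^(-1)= (0 5 16 13 1 12 8)(2 15 10 14 4)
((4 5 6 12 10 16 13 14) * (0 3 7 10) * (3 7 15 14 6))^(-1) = ((0 7 10 16 13 6 12)(3 15 14 4 5))^(-1) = (0 12 6 13 16 10 7)(3 5 4 14 15)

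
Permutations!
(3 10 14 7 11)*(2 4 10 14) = [0, 1, 4, 14, 10, 5, 6, 11, 8, 9, 2, 3, 12, 13, 7] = (2 4 10)(3 14 7 11)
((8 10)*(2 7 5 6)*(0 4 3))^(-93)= (2 6 5 7)(8 10)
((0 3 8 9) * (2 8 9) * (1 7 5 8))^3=(9)(1 8 7 2 5)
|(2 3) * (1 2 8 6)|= 5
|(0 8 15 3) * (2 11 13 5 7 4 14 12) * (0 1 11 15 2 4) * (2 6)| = 33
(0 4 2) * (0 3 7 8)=[4, 1, 3, 7, 2, 5, 6, 8, 0]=(0 4 2 3 7 8)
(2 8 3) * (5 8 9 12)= [0, 1, 9, 2, 4, 8, 6, 7, 3, 12, 10, 11, 5]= (2 9 12 5 8 3)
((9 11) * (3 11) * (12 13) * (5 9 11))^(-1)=(3 9 5)(12 13)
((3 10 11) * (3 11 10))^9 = (11)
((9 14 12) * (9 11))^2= (9 12)(11 14)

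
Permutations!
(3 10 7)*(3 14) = [0, 1, 2, 10, 4, 5, 6, 14, 8, 9, 7, 11, 12, 13, 3] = (3 10 7 14)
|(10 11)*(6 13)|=2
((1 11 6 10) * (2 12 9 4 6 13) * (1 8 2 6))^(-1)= ((1 11 13 6 10 8 2 12 9 4))^(-1)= (1 4 9 12 2 8 10 6 13 11)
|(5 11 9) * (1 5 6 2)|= |(1 5 11 9 6 2)|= 6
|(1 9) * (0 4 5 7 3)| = |(0 4 5 7 3)(1 9)| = 10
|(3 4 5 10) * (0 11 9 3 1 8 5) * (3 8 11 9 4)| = |(0 9 8 5 10 1 11 4)| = 8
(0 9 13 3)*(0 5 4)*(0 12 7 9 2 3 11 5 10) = [2, 1, 3, 10, 12, 4, 6, 9, 8, 13, 0, 5, 7, 11] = (0 2 3 10)(4 12 7 9 13 11 5)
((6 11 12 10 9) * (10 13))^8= ((6 11 12 13 10 9))^8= (6 12 10)(9 11 13)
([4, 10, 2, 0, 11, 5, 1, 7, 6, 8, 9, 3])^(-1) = [3, 6, 2, 11, 0, 5, 8, 7, 9, 10, 1, 4]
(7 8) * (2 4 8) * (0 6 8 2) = (0 6 8 7)(2 4) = [6, 1, 4, 3, 2, 5, 8, 0, 7]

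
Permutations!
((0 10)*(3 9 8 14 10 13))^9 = ((0 13 3 9 8 14 10))^9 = (0 3 8 10 13 9 14)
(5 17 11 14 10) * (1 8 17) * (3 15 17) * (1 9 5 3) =[0, 8, 2, 15, 4, 9, 6, 7, 1, 5, 3, 14, 12, 13, 10, 17, 16, 11] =(1 8)(3 15 17 11 14 10)(5 9)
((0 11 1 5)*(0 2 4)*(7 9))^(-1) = (0 4 2 5 1 11)(7 9)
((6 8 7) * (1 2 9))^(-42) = ((1 2 9)(6 8 7))^(-42) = (9)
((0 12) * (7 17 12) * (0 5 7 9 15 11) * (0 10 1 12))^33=(0 11 12 17 15 1 7 9 10 5)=((0 9 15 11 10 1 12 5 7 17))^33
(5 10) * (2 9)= [0, 1, 9, 3, 4, 10, 6, 7, 8, 2, 5]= (2 9)(5 10)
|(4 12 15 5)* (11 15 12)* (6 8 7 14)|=|(4 11 15 5)(6 8 7 14)|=4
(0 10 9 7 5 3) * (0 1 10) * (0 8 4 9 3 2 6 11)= (0 8 4 9 7 5 2 6 11)(1 10 3)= [8, 10, 6, 1, 9, 2, 11, 5, 4, 7, 3, 0]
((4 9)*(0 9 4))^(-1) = (0 9)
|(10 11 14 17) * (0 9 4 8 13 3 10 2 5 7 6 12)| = 15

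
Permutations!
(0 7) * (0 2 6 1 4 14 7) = (1 4 14 7 2 6) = [0, 4, 6, 3, 14, 5, 1, 2, 8, 9, 10, 11, 12, 13, 7]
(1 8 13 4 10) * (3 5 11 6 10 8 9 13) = (1 9 13 4 8 3 5 11 6 10) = [0, 9, 2, 5, 8, 11, 10, 7, 3, 13, 1, 6, 12, 4]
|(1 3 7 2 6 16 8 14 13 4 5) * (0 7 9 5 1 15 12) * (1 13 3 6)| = 26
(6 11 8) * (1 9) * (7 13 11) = (1 9)(6 7 13 11 8) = [0, 9, 2, 3, 4, 5, 7, 13, 6, 1, 10, 8, 12, 11]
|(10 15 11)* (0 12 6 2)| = 12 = |(0 12 6 2)(10 15 11)|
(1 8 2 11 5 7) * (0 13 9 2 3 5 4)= (0 13 9 2 11 4)(1 8 3 5 7)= [13, 8, 11, 5, 0, 7, 6, 1, 3, 2, 10, 4, 12, 9]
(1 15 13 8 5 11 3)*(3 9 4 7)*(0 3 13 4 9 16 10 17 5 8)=(0 3 1 15 4 7 13)(5 11 16 10 17)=[3, 15, 2, 1, 7, 11, 6, 13, 8, 9, 17, 16, 12, 0, 14, 4, 10, 5]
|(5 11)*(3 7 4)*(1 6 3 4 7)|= |(1 6 3)(5 11)|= 6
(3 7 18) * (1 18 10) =[0, 18, 2, 7, 4, 5, 6, 10, 8, 9, 1, 11, 12, 13, 14, 15, 16, 17, 3] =(1 18 3 7 10)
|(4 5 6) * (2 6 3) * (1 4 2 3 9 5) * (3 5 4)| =10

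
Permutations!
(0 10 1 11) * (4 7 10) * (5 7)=(0 4 5 7 10 1 11)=[4, 11, 2, 3, 5, 7, 6, 10, 8, 9, 1, 0]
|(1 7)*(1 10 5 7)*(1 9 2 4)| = |(1 9 2 4)(5 7 10)| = 12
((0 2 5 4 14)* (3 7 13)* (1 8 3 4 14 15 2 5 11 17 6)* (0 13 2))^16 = (17)(0 4 14)(5 15 13)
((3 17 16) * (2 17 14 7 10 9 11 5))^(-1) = (2 5 11 9 10 7 14 3 16 17)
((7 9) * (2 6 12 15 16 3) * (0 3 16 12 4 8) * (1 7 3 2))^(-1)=((16)(0 2 6 4 8)(1 7 9 3)(12 15))^(-1)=(16)(0 8 4 6 2)(1 3 9 7)(12 15)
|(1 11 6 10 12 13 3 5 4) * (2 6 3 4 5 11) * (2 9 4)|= 30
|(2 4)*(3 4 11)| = 4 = |(2 11 3 4)|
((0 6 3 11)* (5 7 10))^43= ((0 6 3 11)(5 7 10))^43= (0 11 3 6)(5 7 10)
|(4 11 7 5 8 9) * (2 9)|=|(2 9 4 11 7 5 8)|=7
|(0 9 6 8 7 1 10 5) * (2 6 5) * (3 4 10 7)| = |(0 9 5)(1 7)(2 6 8 3 4 10)| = 6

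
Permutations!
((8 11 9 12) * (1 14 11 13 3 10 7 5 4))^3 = (1 9 13 7)(3 5 14 12)(4 11 8 10)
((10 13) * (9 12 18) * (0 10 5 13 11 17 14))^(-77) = ((0 10 11 17 14)(5 13)(9 12 18))^(-77) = (0 17 10 14 11)(5 13)(9 12 18)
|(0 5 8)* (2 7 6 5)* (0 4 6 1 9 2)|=4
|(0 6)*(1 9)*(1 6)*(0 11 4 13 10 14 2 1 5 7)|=|(0 5 7)(1 9 6 11 4 13 10 14 2)|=9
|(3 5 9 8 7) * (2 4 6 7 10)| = 9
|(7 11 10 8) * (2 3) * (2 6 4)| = |(2 3 6 4)(7 11 10 8)| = 4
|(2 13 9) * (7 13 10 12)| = |(2 10 12 7 13 9)| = 6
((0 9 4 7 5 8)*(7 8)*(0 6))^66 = (0 9 4 8 6)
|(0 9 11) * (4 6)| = 6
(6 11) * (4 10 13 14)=(4 10 13 14)(6 11)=[0, 1, 2, 3, 10, 5, 11, 7, 8, 9, 13, 6, 12, 14, 4]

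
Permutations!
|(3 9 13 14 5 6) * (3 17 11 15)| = |(3 9 13 14 5 6 17 11 15)| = 9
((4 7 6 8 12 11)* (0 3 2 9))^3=((0 3 2 9)(4 7 6 8 12 11))^3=(0 9 2 3)(4 8)(6 11)(7 12)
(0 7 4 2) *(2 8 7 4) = [4, 1, 0, 3, 8, 5, 6, 2, 7] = (0 4 8 7 2)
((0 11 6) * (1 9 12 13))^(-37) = ((0 11 6)(1 9 12 13))^(-37) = (0 6 11)(1 13 12 9)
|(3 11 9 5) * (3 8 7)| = 6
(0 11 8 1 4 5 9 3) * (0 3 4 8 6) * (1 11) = [1, 8, 2, 3, 5, 9, 0, 7, 11, 4, 10, 6] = (0 1 8 11 6)(4 5 9)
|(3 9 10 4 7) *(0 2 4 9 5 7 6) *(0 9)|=|(0 2 4 6 9 10)(3 5 7)|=6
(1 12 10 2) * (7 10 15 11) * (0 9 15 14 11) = (0 9 15)(1 12 14 11 7 10 2) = [9, 12, 1, 3, 4, 5, 6, 10, 8, 15, 2, 7, 14, 13, 11, 0]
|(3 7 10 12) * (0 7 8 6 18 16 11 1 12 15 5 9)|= 24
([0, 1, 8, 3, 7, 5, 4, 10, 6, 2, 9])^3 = (2 4 9 6 10 8 7)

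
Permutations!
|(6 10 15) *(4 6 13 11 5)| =7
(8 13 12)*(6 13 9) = [0, 1, 2, 3, 4, 5, 13, 7, 9, 6, 10, 11, 8, 12] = (6 13 12 8 9)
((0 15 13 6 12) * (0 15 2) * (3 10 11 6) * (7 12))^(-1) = (0 2)(3 13 15 12 7 6 11 10)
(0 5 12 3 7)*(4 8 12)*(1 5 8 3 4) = [8, 5, 2, 7, 3, 1, 6, 0, 12, 9, 10, 11, 4] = (0 8 12 4 3 7)(1 5)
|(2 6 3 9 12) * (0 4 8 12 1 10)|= |(0 4 8 12 2 6 3 9 1 10)|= 10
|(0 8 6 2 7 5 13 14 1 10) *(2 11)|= |(0 8 6 11 2 7 5 13 14 1 10)|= 11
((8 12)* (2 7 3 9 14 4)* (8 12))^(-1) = (2 4 14 9 3 7)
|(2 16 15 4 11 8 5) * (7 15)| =|(2 16 7 15 4 11 8 5)| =8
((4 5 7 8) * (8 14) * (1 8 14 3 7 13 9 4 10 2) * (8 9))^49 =((14)(1 9 4 5 13 8 10 2)(3 7))^49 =(14)(1 9 4 5 13 8 10 2)(3 7)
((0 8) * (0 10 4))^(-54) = (0 10)(4 8) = ((0 8 10 4))^(-54)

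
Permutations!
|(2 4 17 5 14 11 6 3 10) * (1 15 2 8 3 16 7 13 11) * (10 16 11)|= 42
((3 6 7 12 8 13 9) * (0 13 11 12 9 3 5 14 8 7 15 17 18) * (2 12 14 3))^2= (0 2 7 5 6 17)(3 15 18 13 12 9)(8 14 11)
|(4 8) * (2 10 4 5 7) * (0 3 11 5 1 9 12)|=12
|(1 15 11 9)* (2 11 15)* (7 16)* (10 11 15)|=|(1 2 15 10 11 9)(7 16)|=6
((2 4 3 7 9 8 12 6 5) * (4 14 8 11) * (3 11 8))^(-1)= (2 5 6 12 8 9 7 3 14)(4 11)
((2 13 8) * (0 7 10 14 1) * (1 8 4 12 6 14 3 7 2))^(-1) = (0 1 8 14 6 12 4 13 2)(3 10 7)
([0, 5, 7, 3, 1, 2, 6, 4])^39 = [0, 4, 5, 3, 7, 1, 6, 2]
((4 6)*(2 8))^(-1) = (2 8)(4 6)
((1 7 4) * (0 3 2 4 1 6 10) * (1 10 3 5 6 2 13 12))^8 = (0 10 7 1 12 13 3 6 5)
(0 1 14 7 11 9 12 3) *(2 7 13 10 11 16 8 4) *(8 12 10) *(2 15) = [1, 14, 7, 0, 15, 5, 6, 16, 4, 10, 11, 9, 3, 8, 13, 2, 12] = (0 1 14 13 8 4 15 2 7 16 12 3)(9 10 11)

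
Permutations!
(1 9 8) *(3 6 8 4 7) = (1 9 4 7 3 6 8) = [0, 9, 2, 6, 7, 5, 8, 3, 1, 4]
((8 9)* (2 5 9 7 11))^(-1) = ((2 5 9 8 7 11))^(-1) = (2 11 7 8 9 5)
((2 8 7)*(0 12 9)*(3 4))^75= ((0 12 9)(2 8 7)(3 4))^75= (12)(3 4)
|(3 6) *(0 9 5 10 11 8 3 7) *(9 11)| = 6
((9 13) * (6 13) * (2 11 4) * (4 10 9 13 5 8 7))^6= (13)(2 8 9)(4 5 10)(6 11 7)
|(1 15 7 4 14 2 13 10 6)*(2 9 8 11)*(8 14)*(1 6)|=|(1 15 7 4 8 11 2 13 10)(9 14)|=18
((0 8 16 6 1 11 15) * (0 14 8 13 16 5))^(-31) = ((0 13 16 6 1 11 15 14 8 5))^(-31) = (0 5 8 14 15 11 1 6 16 13)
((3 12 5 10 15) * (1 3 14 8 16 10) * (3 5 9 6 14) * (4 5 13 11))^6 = (1 13 11 4 5)(3 16 6)(8 9 15)(10 14 12)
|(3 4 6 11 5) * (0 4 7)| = 7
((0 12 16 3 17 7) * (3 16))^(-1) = (0 7 17 3 12)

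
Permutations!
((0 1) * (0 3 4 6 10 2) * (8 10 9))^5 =(0 9 1 8 3 10 4 2 6)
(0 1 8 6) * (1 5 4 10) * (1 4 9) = [5, 8, 2, 3, 10, 9, 0, 7, 6, 1, 4] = (0 5 9 1 8 6)(4 10)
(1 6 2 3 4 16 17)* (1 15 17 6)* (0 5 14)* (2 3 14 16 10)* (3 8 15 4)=(0 5 16 6 8 15 17 4 10 2 14)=[5, 1, 14, 3, 10, 16, 8, 7, 15, 9, 2, 11, 12, 13, 0, 17, 6, 4]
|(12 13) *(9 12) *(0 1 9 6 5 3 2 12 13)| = 9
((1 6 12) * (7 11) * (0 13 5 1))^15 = (0 1)(5 12)(6 13)(7 11)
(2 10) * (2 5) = [0, 1, 10, 3, 4, 2, 6, 7, 8, 9, 5] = (2 10 5)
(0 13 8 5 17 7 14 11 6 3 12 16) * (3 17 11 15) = (0 13 8 5 11 6 17 7 14 15 3 12 16) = [13, 1, 2, 12, 4, 11, 17, 14, 5, 9, 10, 6, 16, 8, 15, 3, 0, 7]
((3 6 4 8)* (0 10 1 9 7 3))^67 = ((0 10 1 9 7 3 6 4 8))^67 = (0 7 8 9 4 1 6 10 3)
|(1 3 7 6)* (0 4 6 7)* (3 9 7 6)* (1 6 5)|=12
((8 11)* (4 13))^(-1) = (4 13)(8 11)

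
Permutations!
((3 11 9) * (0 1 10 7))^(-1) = (0 7 10 1)(3 9 11)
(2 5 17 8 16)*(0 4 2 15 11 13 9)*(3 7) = (0 4 2 5 17 8 16 15 11 13 9)(3 7) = [4, 1, 5, 7, 2, 17, 6, 3, 16, 0, 10, 13, 12, 9, 14, 11, 15, 8]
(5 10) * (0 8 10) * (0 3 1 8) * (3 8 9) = [0, 9, 2, 1, 4, 8, 6, 7, 10, 3, 5] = (1 9 3)(5 8 10)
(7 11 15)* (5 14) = [0, 1, 2, 3, 4, 14, 6, 11, 8, 9, 10, 15, 12, 13, 5, 7] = (5 14)(7 11 15)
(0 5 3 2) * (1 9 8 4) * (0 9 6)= (0 5 3 2 9 8 4 1 6)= [5, 6, 9, 2, 1, 3, 0, 7, 4, 8]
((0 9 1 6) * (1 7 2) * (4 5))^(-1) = (0 6 1 2 7 9)(4 5)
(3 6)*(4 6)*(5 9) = [0, 1, 2, 4, 6, 9, 3, 7, 8, 5] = (3 4 6)(5 9)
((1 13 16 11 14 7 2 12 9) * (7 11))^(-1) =(1 9 12 2 7 16 13)(11 14)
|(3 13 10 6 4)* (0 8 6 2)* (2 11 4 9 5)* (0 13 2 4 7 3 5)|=|(0 8 6 9)(2 13 10 11 7 3)(4 5)|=12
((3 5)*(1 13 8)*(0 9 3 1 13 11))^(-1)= (0 11 1 5 3 9)(8 13)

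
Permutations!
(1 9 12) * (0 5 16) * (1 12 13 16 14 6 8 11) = (0 5 14 6 8 11 1 9 13 16) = [5, 9, 2, 3, 4, 14, 8, 7, 11, 13, 10, 1, 12, 16, 6, 15, 0]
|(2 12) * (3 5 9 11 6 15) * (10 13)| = 6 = |(2 12)(3 5 9 11 6 15)(10 13)|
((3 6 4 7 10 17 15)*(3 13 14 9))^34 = (3 10 14 4 15)(6 17 9 7 13)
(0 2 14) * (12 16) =(0 2 14)(12 16) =[2, 1, 14, 3, 4, 5, 6, 7, 8, 9, 10, 11, 16, 13, 0, 15, 12]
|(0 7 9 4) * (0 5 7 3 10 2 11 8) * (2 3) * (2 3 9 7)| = |(0 3 10 9 4 5 2 11 8)| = 9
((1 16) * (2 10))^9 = ((1 16)(2 10))^9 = (1 16)(2 10)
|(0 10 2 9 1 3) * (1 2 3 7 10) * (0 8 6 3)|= 12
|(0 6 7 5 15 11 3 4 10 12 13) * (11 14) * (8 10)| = 13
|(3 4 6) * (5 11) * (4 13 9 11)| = 7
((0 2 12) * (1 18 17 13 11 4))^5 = (0 12 2)(1 4 11 13 17 18)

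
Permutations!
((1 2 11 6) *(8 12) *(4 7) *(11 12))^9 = (1 8)(2 11)(4 7)(6 12)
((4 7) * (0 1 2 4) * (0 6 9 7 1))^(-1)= (1 4 2)(6 7 9)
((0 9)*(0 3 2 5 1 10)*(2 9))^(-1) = ((0 2 5 1 10)(3 9))^(-1) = (0 10 1 5 2)(3 9)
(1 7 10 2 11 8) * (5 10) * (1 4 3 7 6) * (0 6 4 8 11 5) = (11)(0 6 1 4 3 7)(2 5 10) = [6, 4, 5, 7, 3, 10, 1, 0, 8, 9, 2, 11]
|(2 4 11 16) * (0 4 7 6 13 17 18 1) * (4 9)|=12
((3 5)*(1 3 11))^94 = ((1 3 5 11))^94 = (1 5)(3 11)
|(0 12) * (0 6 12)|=2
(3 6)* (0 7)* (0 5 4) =(0 7 5 4)(3 6) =[7, 1, 2, 6, 0, 4, 3, 5]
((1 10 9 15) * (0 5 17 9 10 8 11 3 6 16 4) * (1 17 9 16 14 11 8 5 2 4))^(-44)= (0 2 4)(1 17 9)(5 16 15)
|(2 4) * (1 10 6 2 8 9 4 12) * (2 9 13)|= |(1 10 6 9 4 8 13 2 12)|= 9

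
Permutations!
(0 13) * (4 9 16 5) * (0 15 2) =(0 13 15 2)(4 9 16 5) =[13, 1, 0, 3, 9, 4, 6, 7, 8, 16, 10, 11, 12, 15, 14, 2, 5]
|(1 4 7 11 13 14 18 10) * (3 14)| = 9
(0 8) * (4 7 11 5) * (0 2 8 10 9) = [10, 1, 8, 3, 7, 4, 6, 11, 2, 0, 9, 5] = (0 10 9)(2 8)(4 7 11 5)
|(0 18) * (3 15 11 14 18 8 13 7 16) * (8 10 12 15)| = |(0 10 12 15 11 14 18)(3 8 13 7 16)| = 35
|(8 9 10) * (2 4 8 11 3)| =7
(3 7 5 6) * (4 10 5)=(3 7 4 10 5 6)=[0, 1, 2, 7, 10, 6, 3, 4, 8, 9, 5]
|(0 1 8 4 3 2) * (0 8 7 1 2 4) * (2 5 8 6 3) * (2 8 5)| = |(0 2 6 3 4 8)(1 7)| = 6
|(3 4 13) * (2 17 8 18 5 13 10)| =|(2 17 8 18 5 13 3 4 10)| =9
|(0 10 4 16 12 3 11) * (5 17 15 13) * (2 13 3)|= 12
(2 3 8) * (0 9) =(0 9)(2 3 8) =[9, 1, 3, 8, 4, 5, 6, 7, 2, 0]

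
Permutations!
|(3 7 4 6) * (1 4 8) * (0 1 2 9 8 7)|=|(0 1 4 6 3)(2 9 8)|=15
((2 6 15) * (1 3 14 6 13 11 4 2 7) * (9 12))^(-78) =(15)(2 11)(4 13)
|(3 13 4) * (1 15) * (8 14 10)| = |(1 15)(3 13 4)(8 14 10)| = 6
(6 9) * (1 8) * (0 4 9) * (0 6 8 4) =(1 4 9 8) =[0, 4, 2, 3, 9, 5, 6, 7, 1, 8]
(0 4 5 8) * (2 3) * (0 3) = [4, 1, 0, 2, 5, 8, 6, 7, 3] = (0 4 5 8 3 2)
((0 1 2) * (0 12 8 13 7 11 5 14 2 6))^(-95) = ((0 1 6)(2 12 8 13 7 11 5 14))^(-95) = (0 1 6)(2 12 8 13 7 11 5 14)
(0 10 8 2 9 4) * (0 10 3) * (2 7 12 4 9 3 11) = (0 11 2 3)(4 10 8 7 12) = [11, 1, 3, 0, 10, 5, 6, 12, 7, 9, 8, 2, 4]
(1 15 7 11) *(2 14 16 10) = (1 15 7 11)(2 14 16 10) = [0, 15, 14, 3, 4, 5, 6, 11, 8, 9, 2, 1, 12, 13, 16, 7, 10]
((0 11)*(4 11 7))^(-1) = ((0 7 4 11))^(-1) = (0 11 4 7)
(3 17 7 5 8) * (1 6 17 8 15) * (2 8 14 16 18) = (1 6 17 7 5 15)(2 8 3 14 16 18) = [0, 6, 8, 14, 4, 15, 17, 5, 3, 9, 10, 11, 12, 13, 16, 1, 18, 7, 2]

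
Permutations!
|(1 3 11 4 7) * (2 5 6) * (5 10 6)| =|(1 3 11 4 7)(2 10 6)| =15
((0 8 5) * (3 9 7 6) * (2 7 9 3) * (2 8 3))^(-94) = (9)(0 6 3 8 2 5 7)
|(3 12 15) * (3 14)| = 4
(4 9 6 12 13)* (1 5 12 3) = [0, 5, 2, 1, 9, 12, 3, 7, 8, 6, 10, 11, 13, 4] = (1 5 12 13 4 9 6 3)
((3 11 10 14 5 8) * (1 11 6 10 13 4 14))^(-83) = (1 3 14 11 6 5 13 10 8 4)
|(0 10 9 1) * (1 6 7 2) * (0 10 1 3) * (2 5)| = |(0 1 10 9 6 7 5 2 3)| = 9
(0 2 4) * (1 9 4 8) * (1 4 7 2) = (0 1 9 7 2 8 4) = [1, 9, 8, 3, 0, 5, 6, 2, 4, 7]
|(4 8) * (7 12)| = |(4 8)(7 12)| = 2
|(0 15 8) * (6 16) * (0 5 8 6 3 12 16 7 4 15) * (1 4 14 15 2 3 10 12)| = |(1 4 2 3)(5 8)(6 7 14 15)(10 12 16)| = 12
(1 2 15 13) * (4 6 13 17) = (1 2 15 17 4 6 13) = [0, 2, 15, 3, 6, 5, 13, 7, 8, 9, 10, 11, 12, 1, 14, 17, 16, 4]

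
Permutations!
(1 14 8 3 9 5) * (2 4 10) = (1 14 8 3 9 5)(2 4 10) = [0, 14, 4, 9, 10, 1, 6, 7, 3, 5, 2, 11, 12, 13, 8]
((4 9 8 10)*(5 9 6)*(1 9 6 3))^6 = (10)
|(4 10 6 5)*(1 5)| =|(1 5 4 10 6)| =5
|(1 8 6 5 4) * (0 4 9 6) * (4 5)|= 7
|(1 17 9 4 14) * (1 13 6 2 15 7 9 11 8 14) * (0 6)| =13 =|(0 6 2 15 7 9 4 1 17 11 8 14 13)|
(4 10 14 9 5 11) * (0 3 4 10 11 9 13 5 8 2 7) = [3, 1, 7, 4, 11, 9, 6, 0, 2, 8, 14, 10, 12, 5, 13] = (0 3 4 11 10 14 13 5 9 8 2 7)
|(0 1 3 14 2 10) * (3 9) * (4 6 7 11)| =28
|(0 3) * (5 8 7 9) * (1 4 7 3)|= |(0 1 4 7 9 5 8 3)|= 8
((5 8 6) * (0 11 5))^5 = ((0 11 5 8 6))^5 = (11)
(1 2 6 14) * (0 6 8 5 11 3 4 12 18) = (0 6 14 1 2 8 5 11 3 4 12 18) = [6, 2, 8, 4, 12, 11, 14, 7, 5, 9, 10, 3, 18, 13, 1, 15, 16, 17, 0]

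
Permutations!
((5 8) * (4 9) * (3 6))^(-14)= ((3 6)(4 9)(5 8))^(-14)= (9)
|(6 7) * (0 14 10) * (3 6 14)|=6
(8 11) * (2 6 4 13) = (2 6 4 13)(8 11) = [0, 1, 6, 3, 13, 5, 4, 7, 11, 9, 10, 8, 12, 2]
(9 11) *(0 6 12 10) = (0 6 12 10)(9 11) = [6, 1, 2, 3, 4, 5, 12, 7, 8, 11, 0, 9, 10]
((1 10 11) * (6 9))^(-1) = ((1 10 11)(6 9))^(-1) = (1 11 10)(6 9)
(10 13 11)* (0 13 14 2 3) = (0 13 11 10 14 2 3) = [13, 1, 3, 0, 4, 5, 6, 7, 8, 9, 14, 10, 12, 11, 2]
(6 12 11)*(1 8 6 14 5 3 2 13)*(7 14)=(1 8 6 12 11 7 14 5 3 2 13)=[0, 8, 13, 2, 4, 3, 12, 14, 6, 9, 10, 7, 11, 1, 5]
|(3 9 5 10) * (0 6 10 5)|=|(0 6 10 3 9)|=5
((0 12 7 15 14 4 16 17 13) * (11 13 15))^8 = (0 11 12 13 7)(4 15 16 14 17)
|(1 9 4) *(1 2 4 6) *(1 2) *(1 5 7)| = |(1 9 6 2 4 5 7)| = 7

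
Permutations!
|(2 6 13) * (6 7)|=|(2 7 6 13)|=4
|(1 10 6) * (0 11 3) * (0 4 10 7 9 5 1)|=|(0 11 3 4 10 6)(1 7 9 5)|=12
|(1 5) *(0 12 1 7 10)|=|(0 12 1 5 7 10)|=6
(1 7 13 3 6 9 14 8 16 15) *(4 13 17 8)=(1 7 17 8 16 15)(3 6 9 14 4 13)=[0, 7, 2, 6, 13, 5, 9, 17, 16, 14, 10, 11, 12, 3, 4, 1, 15, 8]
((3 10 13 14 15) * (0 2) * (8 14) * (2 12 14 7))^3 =((0 12 14 15 3 10 13 8 7 2))^3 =(0 15 13 2 14 10 7 12 3 8)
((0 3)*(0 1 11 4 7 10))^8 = ((0 3 1 11 4 7 10))^8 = (0 3 1 11 4 7 10)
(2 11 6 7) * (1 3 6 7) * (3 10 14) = (1 10 14 3 6)(2 11 7) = [0, 10, 11, 6, 4, 5, 1, 2, 8, 9, 14, 7, 12, 13, 3]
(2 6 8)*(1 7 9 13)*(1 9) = (1 7)(2 6 8)(9 13) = [0, 7, 6, 3, 4, 5, 8, 1, 2, 13, 10, 11, 12, 9]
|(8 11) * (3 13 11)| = |(3 13 11 8)| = 4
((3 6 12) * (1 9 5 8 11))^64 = (1 11 8 5 9)(3 6 12)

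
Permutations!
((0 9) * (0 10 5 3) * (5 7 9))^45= (10)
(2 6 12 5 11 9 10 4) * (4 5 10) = (2 6 12 10 5 11 9 4) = [0, 1, 6, 3, 2, 11, 12, 7, 8, 4, 5, 9, 10]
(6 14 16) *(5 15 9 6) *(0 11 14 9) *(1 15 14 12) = (0 11 12 1 15)(5 14 16)(6 9) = [11, 15, 2, 3, 4, 14, 9, 7, 8, 6, 10, 12, 1, 13, 16, 0, 5]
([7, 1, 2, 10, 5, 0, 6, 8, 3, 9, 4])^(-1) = [5, 1, 2, 8, 10, 4, 6, 0, 7, 9, 3]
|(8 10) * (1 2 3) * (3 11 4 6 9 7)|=|(1 2 11 4 6 9 7 3)(8 10)|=8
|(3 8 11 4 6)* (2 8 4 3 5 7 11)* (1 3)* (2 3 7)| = 6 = |(1 7 11)(2 8 3 4 6 5)|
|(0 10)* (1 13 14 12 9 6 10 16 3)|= 10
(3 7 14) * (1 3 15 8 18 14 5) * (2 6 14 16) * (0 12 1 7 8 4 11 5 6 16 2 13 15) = (0 12 1 3 8 18 2 16 13 15 4 11 5 7 6 14) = [12, 3, 16, 8, 11, 7, 14, 6, 18, 9, 10, 5, 1, 15, 0, 4, 13, 17, 2]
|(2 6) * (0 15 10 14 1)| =|(0 15 10 14 1)(2 6)| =10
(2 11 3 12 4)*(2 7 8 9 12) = [0, 1, 11, 2, 7, 5, 6, 8, 9, 12, 10, 3, 4] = (2 11 3)(4 7 8 9 12)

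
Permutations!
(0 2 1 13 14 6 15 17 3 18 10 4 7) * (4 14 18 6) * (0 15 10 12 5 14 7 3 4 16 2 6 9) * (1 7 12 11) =(0 6 10 12 5 14 16 2 7 15 17 4 3 9)(1 13 18 11) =[6, 13, 7, 9, 3, 14, 10, 15, 8, 0, 12, 1, 5, 18, 16, 17, 2, 4, 11]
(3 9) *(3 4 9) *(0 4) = (0 4 9) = [4, 1, 2, 3, 9, 5, 6, 7, 8, 0]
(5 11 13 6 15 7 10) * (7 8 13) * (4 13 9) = (4 13 6 15 8 9)(5 11 7 10) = [0, 1, 2, 3, 13, 11, 15, 10, 9, 4, 5, 7, 12, 6, 14, 8]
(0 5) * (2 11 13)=[5, 1, 11, 3, 4, 0, 6, 7, 8, 9, 10, 13, 12, 2]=(0 5)(2 11 13)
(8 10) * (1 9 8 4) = (1 9 8 10 4) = [0, 9, 2, 3, 1, 5, 6, 7, 10, 8, 4]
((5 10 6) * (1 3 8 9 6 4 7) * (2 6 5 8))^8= (1 4 5 8 2)(3 7 10 9 6)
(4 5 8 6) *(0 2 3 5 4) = (0 2 3 5 8 6) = [2, 1, 3, 5, 4, 8, 0, 7, 6]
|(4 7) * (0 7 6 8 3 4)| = |(0 7)(3 4 6 8)| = 4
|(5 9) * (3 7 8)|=6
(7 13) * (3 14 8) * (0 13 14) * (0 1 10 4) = (0 13 7 14 8 3 1 10 4) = [13, 10, 2, 1, 0, 5, 6, 14, 3, 9, 4, 11, 12, 7, 8]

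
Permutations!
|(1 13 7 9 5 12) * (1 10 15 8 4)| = |(1 13 7 9 5 12 10 15 8 4)| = 10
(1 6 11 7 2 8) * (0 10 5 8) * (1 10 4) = [4, 6, 0, 3, 1, 8, 11, 2, 10, 9, 5, 7] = (0 4 1 6 11 7 2)(5 8 10)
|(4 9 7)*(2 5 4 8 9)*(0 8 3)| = 15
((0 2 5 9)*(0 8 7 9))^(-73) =((0 2 5)(7 9 8))^(-73) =(0 5 2)(7 8 9)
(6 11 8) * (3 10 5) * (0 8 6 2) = (0 8 2)(3 10 5)(6 11) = [8, 1, 0, 10, 4, 3, 11, 7, 2, 9, 5, 6]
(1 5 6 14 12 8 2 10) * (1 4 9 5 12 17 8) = (1 12)(2 10 4 9 5 6 14 17 8) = [0, 12, 10, 3, 9, 6, 14, 7, 2, 5, 4, 11, 1, 13, 17, 15, 16, 8]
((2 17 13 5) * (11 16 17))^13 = ((2 11 16 17 13 5))^13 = (2 11 16 17 13 5)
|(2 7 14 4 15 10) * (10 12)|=|(2 7 14 4 15 12 10)|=7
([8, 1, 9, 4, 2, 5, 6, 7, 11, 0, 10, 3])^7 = [0, 1, 2, 3, 4, 5, 6, 7, 8, 9, 10, 11]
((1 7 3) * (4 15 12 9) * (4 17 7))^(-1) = ((1 4 15 12 9 17 7 3))^(-1) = (1 3 7 17 9 12 15 4)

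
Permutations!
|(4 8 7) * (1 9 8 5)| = |(1 9 8 7 4 5)| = 6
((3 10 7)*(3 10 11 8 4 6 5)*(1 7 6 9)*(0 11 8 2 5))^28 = ((0 11 2 5 3 8 4 9 1 7 10 6))^28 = (0 3 1)(2 4 10)(5 9 6)(7 11 8)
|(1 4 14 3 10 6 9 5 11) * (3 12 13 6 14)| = |(1 4 3 10 14 12 13 6 9 5 11)| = 11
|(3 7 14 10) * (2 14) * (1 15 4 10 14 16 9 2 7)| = |(1 15 4 10 3)(2 16 9)| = 15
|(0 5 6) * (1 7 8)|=3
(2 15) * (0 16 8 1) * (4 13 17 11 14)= (0 16 8 1)(2 15)(4 13 17 11 14)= [16, 0, 15, 3, 13, 5, 6, 7, 1, 9, 10, 14, 12, 17, 4, 2, 8, 11]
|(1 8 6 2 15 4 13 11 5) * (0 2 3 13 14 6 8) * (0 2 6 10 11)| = |(0 6 3 13)(1 2 15 4 14 10 11 5)| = 8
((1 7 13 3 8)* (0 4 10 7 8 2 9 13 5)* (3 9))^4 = ((0 4 10 7 5)(1 8)(2 3)(9 13))^4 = (13)(0 5 7 10 4)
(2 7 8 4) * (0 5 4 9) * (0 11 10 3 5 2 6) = (0 2 7 8 9 11 10 3 5 4 6) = [2, 1, 7, 5, 6, 4, 0, 8, 9, 11, 3, 10]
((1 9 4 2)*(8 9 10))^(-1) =(1 2 4 9 8 10)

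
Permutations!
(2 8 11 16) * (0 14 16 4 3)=(0 14 16 2 8 11 4 3)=[14, 1, 8, 0, 3, 5, 6, 7, 11, 9, 10, 4, 12, 13, 16, 15, 2]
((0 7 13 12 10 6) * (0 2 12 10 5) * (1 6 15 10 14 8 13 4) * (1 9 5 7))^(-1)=(0 5 9 4 7 12 2 6 1)(8 14 13)(10 15)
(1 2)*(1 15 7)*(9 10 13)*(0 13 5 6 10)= (0 13 9)(1 2 15 7)(5 6 10)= [13, 2, 15, 3, 4, 6, 10, 1, 8, 0, 5, 11, 12, 9, 14, 7]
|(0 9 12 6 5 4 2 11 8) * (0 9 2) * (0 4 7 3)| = |(0 2 11 8 9 12 6 5 7 3)| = 10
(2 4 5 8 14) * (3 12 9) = [0, 1, 4, 12, 5, 8, 6, 7, 14, 3, 10, 11, 9, 13, 2] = (2 4 5 8 14)(3 12 9)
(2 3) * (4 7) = (2 3)(4 7) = [0, 1, 3, 2, 7, 5, 6, 4]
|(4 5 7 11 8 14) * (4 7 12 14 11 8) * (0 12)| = |(0 12 14 7 8 11 4 5)| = 8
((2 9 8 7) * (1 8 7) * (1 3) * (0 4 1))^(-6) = ((0 4 1 8 3)(2 9 7))^(-6) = (9)(0 3 8 1 4)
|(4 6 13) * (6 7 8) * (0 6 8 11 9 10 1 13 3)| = |(0 6 3)(1 13 4 7 11 9 10)| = 21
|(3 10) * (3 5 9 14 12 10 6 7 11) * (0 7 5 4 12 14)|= |(14)(0 7 11 3 6 5 9)(4 12 10)|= 21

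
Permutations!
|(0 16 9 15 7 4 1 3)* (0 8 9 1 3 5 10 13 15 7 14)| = 40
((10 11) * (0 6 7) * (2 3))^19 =((0 6 7)(2 3)(10 11))^19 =(0 6 7)(2 3)(10 11)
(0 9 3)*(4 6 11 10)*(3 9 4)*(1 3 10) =[4, 3, 2, 0, 6, 5, 11, 7, 8, 9, 10, 1] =(0 4 6 11 1 3)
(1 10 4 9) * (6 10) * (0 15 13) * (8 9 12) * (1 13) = (0 15 1 6 10 4 12 8 9 13) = [15, 6, 2, 3, 12, 5, 10, 7, 9, 13, 4, 11, 8, 0, 14, 1]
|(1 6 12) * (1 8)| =4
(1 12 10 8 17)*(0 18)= (0 18)(1 12 10 8 17)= [18, 12, 2, 3, 4, 5, 6, 7, 17, 9, 8, 11, 10, 13, 14, 15, 16, 1, 0]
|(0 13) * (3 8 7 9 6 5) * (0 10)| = 6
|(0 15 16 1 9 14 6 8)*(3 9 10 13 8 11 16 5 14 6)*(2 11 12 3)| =44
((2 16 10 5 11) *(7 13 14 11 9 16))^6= (2 7 13 14 11)(5 16)(9 10)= ((2 7 13 14 11)(5 9 16 10))^6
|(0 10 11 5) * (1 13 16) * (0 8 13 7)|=9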